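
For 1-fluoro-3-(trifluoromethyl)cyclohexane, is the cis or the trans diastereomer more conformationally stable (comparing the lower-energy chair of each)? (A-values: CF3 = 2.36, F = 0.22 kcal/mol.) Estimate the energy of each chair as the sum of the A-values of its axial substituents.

At 1,3 positions (parity same): cis → (e,e or a,a); trans → (a,e or e,a).
Best chair for cis: E = 0.00 kcal/mol; best chair for trans: E = 0.22 kcal/mol.
The cis isomer is lower by 0.22 kcal/mol.

cis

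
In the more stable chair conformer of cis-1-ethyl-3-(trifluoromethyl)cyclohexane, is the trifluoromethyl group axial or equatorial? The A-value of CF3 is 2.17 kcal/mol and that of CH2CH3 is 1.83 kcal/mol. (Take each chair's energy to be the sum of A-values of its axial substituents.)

equatorial

C1 and C3 have the same parity, so for the cis isomer the two substituents are e,e in one chair and a,a in the other.
Chair I (trifluoromethyl axial, ethyl axial): E = 4.00 kcal/mol.
Chair II (trifluoromethyl equatorial, ethyl equatorial): E = 0.00 kcal/mol.
Chair II is the more stable (lower-energy) conformer, and in that chair the trifluoromethyl group is equatorial.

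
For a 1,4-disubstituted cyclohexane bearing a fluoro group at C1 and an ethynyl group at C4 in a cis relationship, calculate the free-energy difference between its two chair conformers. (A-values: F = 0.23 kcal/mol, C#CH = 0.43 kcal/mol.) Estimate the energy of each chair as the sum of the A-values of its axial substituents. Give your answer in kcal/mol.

0.20 kcal/mol

C1 and C4 have opposite parity, so for the cis isomer the two substituents are one axial and one equatorial in each chair.
Chair I (fluoro axial, ethynyl equatorial): E = 0.23 kcal/mol.
Chair II (fluoro equatorial, ethynyl axial): E = 0.43 kcal/mol.
ΔE = 0.43 − 0.23 = 0.20 kcal/mol; chair I is more stable.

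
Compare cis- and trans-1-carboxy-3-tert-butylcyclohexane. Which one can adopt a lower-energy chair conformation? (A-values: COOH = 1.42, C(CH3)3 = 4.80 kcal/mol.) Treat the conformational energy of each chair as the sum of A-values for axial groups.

At 1,3 positions (parity same): cis → (e,e or a,a); trans → (a,e or e,a).
Best chair for cis: E = 0.00 kcal/mol; best chair for trans: E = 1.42 kcal/mol.
The cis isomer is lower by 1.42 kcal/mol.

cis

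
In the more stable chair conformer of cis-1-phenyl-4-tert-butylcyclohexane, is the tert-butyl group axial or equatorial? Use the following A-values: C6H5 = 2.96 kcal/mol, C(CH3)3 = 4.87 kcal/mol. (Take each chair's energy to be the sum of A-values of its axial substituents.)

equatorial

C1 and C4 have opposite parity, so for the cis isomer the two substituents are one axial and one equatorial in each chair.
Chair I (phenyl axial, tert-butyl equatorial): E = 2.96 kcal/mol.
Chair II (phenyl equatorial, tert-butyl axial): E = 4.87 kcal/mol.
Chair I is the more stable (lower-energy) conformer, and in that chair the tert-butyl group is equatorial.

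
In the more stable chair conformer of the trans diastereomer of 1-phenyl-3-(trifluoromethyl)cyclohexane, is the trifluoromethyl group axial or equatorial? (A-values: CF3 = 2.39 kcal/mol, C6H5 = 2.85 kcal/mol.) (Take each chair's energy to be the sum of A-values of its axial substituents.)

axial

C1 and C3 have the same parity, so for the trans isomer the two substituents are one axial and one equatorial in each chair.
Chair I (trifluoromethyl axial, phenyl equatorial): E = 2.39 kcal/mol.
Chair II (trifluoromethyl equatorial, phenyl axial): E = 2.85 kcal/mol.
Chair I is the more stable (lower-energy) conformer, and in that chair the trifluoromethyl group is axial.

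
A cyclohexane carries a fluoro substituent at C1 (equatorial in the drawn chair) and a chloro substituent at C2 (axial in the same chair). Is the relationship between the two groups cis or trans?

cis

C1 and C2 have opposite parity, so their axial bonds point in opposite directions.
With opposite-parity carbons, two substituents on the same face are one axial and one equatorial; opposite faces give both axial or both equatorial.
Here the groups are equatorial/axial → same face → cis.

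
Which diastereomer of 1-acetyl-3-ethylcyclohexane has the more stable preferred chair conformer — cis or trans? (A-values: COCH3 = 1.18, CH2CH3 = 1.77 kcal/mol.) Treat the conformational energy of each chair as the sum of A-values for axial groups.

At 1,3 positions (parity same): cis → (e,e or a,a); trans → (a,e or e,a).
Best chair for cis: E = 0.00 kcal/mol; best chair for trans: E = 1.18 kcal/mol.
The cis isomer is lower by 1.18 kcal/mol.

cis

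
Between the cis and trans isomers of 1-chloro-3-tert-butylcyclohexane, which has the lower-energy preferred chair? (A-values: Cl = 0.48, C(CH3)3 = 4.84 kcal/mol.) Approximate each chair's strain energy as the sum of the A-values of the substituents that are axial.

At 1,3 positions (parity same): cis → (e,e or a,a); trans → (a,e or e,a).
Best chair for cis: E = 0.00 kcal/mol; best chair for trans: E = 0.48 kcal/mol.
The cis isomer is lower by 0.48 kcal/mol.

cis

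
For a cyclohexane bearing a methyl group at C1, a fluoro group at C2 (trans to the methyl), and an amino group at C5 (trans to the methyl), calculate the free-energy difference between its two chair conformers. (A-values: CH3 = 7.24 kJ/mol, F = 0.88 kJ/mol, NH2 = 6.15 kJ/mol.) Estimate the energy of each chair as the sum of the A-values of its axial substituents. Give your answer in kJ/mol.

Chair I (methyl axial, fluoro axial, amino equatorial): E = 8.12 kJ/mol.
Chair II (methyl equatorial, fluoro equatorial, amino axial): E = 6.15 kJ/mol.
ΔE = 8.12 − 6.15 = 1.97 kJ/mol; chair II is more stable.

1.97 kJ/mol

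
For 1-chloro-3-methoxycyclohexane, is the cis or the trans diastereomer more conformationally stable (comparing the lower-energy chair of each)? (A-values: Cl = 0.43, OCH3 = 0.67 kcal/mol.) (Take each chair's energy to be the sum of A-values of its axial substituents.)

cis

At 1,3 positions (parity same): cis → (e,e or a,a); trans → (a,e or e,a).
Best chair for cis: E = 0.00 kcal/mol; best chair for trans: E = 0.43 kcal/mol.
The cis isomer is lower by 0.43 kcal/mol.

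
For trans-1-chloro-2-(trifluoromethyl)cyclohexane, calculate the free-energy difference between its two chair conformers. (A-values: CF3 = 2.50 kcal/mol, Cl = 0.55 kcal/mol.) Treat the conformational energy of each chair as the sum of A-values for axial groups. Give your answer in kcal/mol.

C1 and C2 have opposite parity, so for the trans isomer the two substituents are e,e in one chair and a,a in the other.
Chair I (trifluoromethyl axial, chloro axial): E = 3.05 kcal/mol.
Chair II (trifluoromethyl equatorial, chloro equatorial): E = 0.00 kcal/mol.
ΔE = 3.05 − 0.00 = 3.05 kcal/mol; chair II is more stable.

3.05 kcal/mol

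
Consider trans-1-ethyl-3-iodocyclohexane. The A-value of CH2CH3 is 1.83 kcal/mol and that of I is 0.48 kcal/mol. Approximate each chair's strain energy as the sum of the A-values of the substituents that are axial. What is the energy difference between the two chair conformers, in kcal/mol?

1.35 kcal/mol

C1 and C3 have the same parity, so for the trans isomer the two substituents are one axial and one equatorial in each chair.
Chair I (ethyl axial, iodo equatorial): E = 1.83 kcal/mol.
Chair II (ethyl equatorial, iodo axial): E = 0.48 kcal/mol.
ΔE = 1.83 − 0.48 = 1.35 kcal/mol; chair II is more stable.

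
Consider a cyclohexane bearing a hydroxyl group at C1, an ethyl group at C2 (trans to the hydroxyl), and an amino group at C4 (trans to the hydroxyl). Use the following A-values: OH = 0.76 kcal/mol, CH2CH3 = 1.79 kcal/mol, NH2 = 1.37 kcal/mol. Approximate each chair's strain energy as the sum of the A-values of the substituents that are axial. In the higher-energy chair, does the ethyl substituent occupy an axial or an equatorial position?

Chair I (hydroxyl axial, ethyl axial, amino axial): E = 3.92 kcal/mol.
Chair II (hydroxyl equatorial, ethyl equatorial, amino equatorial): E = 0.00 kcal/mol.
Chair I is the less stable (higher-energy) conformer, and in that chair the ethyl group is axial.

axial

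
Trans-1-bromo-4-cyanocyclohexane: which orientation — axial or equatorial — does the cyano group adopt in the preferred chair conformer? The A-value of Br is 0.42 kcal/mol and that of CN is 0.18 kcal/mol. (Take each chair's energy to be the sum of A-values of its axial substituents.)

equatorial

C1 and C4 have opposite parity, so for the trans isomer the two substituents are e,e in one chair and a,a in the other.
Chair I (bromo axial, cyano axial): E = 0.60 kcal/mol.
Chair II (bromo equatorial, cyano equatorial): E = 0.00 kcal/mol.
Chair II is the more stable (lower-energy) conformer, and in that chair the cyano group is equatorial.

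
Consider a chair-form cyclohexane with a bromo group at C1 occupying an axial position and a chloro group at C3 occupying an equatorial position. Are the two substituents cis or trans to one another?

C1 and C3 have the same parity, so their axial bonds point in the same direction.
With same-parity carbons, two substituents on the same face are both axial or both equatorial; opposite faces give one of each.
Here the groups are axial/equatorial → opposite face → trans.

trans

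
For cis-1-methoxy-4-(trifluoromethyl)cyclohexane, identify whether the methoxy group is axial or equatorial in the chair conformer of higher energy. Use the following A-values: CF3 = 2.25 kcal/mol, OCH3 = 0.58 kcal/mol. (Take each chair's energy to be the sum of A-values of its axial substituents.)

equatorial

C1 and C4 have opposite parity, so for the cis isomer the two substituents are one axial and one equatorial in each chair.
Chair I (trifluoromethyl axial, methoxy equatorial): E = 2.25 kcal/mol.
Chair II (trifluoromethyl equatorial, methoxy axial): E = 0.58 kcal/mol.
Chair I is the less stable (higher-energy) conformer, and in that chair the methoxy group is equatorial.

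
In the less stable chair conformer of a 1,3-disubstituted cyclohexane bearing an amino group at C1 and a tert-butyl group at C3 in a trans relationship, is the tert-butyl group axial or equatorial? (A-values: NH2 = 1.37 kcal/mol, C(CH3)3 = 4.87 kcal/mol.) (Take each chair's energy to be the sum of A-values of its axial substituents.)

C1 and C3 have the same parity, so for the trans isomer the two substituents are one axial and one equatorial in each chair.
Chair I (amino axial, tert-butyl equatorial): E = 1.37 kcal/mol.
Chair II (amino equatorial, tert-butyl axial): E = 4.87 kcal/mol.
Chair II is the less stable (higher-energy) conformer, and in that chair the tert-butyl group is axial.

axial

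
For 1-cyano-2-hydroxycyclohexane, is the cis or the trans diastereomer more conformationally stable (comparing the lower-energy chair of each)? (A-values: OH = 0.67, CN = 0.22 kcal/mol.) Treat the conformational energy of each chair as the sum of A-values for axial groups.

At 1,2 positions (parity opposite): cis → (a,e or e,a); trans → (e,e or a,a).
Best chair for cis: E = 0.22 kcal/mol; best chair for trans: E = 0.00 kcal/mol.
The trans isomer is lower by 0.22 kcal/mol.

trans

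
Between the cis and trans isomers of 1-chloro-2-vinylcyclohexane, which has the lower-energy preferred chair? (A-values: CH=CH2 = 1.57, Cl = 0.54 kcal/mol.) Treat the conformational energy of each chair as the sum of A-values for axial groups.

trans

At 1,2 positions (parity opposite): cis → (a,e or e,a); trans → (e,e or a,a).
Best chair for cis: E = 0.54 kcal/mol; best chair for trans: E = 0.00 kcal/mol.
The trans isomer is lower by 0.54 kcal/mol.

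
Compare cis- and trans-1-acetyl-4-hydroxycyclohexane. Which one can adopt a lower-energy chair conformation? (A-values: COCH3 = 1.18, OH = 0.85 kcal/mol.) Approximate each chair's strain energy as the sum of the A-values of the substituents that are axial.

trans

At 1,4 positions (parity opposite): cis → (a,e or e,a); trans → (e,e or a,a).
Best chair for cis: E = 0.85 kcal/mol; best chair for trans: E = 0.00 kcal/mol.
The trans isomer is lower by 0.85 kcal/mol.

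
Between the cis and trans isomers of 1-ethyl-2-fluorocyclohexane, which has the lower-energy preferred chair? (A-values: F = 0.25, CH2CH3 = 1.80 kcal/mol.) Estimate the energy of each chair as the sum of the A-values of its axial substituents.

At 1,2 positions (parity opposite): cis → (a,e or e,a); trans → (e,e or a,a).
Best chair for cis: E = 0.25 kcal/mol; best chair for trans: E = 0.00 kcal/mol.
The trans isomer is lower by 0.25 kcal/mol.

trans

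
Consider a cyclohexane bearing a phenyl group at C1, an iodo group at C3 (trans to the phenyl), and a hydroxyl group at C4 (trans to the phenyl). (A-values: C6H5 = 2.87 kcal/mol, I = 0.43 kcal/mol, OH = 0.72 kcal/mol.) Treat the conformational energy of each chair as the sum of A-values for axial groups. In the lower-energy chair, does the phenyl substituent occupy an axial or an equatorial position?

equatorial

Chair I (phenyl axial, iodo equatorial, hydroxyl axial): E = 3.59 kcal/mol.
Chair II (phenyl equatorial, iodo axial, hydroxyl equatorial): E = 0.43 kcal/mol.
Chair II is the more stable (lower-energy) conformer, and in that chair the phenyl group is equatorial.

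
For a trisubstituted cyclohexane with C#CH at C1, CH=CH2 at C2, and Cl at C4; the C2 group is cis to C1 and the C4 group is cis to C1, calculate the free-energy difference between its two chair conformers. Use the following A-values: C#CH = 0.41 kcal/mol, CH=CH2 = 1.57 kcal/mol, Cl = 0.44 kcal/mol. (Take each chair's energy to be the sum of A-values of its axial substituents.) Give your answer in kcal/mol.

1.60 kcal/mol

Chair I (ethynyl axial, vinyl equatorial, chloro equatorial): E = 0.41 kcal/mol.
Chair II (ethynyl equatorial, vinyl axial, chloro axial): E = 2.01 kcal/mol.
ΔE = 2.01 − 0.41 = 1.60 kcal/mol; chair I is more stable.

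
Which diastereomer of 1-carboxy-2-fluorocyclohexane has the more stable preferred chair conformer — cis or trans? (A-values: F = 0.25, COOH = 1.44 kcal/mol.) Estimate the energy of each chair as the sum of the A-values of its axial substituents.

trans

At 1,2 positions (parity opposite): cis → (a,e or e,a); trans → (e,e or a,a).
Best chair for cis: E = 0.25 kcal/mol; best chair for trans: E = 0.00 kcal/mol.
The trans isomer is lower by 0.25 kcal/mol.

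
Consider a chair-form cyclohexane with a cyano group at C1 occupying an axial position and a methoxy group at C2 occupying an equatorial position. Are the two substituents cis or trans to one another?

cis

C1 and C2 have opposite parity, so their axial bonds point in opposite directions.
With opposite-parity carbons, two substituents on the same face are one axial and one equatorial; opposite faces give both axial or both equatorial.
Here the groups are axial/equatorial → same face → cis.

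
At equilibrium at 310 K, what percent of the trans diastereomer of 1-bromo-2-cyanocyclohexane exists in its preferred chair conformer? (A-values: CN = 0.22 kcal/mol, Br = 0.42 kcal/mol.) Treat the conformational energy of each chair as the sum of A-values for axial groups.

C1 and C2 have opposite parity, so for the trans isomer the two substituents are e,e in one chair and a,a in the other.
Chair I (cyano axial, bromo axial): E = 0.64 kcal/mol; chair II (cyano equatorial, bromo equatorial): E = 0.00 kcal/mol.
ΔG = 0.64 kcal/mol between the two chairs.
K = exp(ΔG/RT) with R = 1.987×10⁻³ kcal mol⁻¹ K⁻¹ and T = 310 K gives K ≈ 2.83.
Fraction in the lower-energy chair = K/(K+1) = 73.9%.

73.9%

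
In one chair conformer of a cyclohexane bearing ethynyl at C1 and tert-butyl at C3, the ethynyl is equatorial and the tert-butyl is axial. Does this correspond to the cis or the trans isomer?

C1 and C3 have the same parity, so their axial bonds point in the same direction.
With same-parity carbons, two substituents on the same face are both axial or both equatorial; opposite faces give one of each.
Here the groups are equatorial/axial → opposite face → trans.

trans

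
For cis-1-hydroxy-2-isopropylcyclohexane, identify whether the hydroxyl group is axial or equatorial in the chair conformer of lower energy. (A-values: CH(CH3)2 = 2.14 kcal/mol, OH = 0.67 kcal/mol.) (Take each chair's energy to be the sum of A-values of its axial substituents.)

C1 and C2 have opposite parity, so for the cis isomer the two substituents are one axial and one equatorial in each chair.
Chair I (isopropyl axial, hydroxyl equatorial): E = 2.14 kcal/mol.
Chair II (isopropyl equatorial, hydroxyl axial): E = 0.67 kcal/mol.
Chair II is the more stable (lower-energy) conformer, and in that chair the hydroxyl group is axial.

axial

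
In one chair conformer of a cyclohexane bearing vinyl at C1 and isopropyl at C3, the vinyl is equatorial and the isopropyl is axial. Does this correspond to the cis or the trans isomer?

trans

C1 and C3 have the same parity, so their axial bonds point in the same direction.
With same-parity carbons, two substituents on the same face are both axial or both equatorial; opposite faces give one of each.
Here the groups are equatorial/axial → opposite face → trans.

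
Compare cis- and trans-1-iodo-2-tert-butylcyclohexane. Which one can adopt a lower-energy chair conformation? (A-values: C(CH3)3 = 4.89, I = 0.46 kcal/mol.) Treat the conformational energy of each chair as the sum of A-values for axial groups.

trans

At 1,2 positions (parity opposite): cis → (a,e or e,a); trans → (e,e or a,a).
Best chair for cis: E = 0.46 kcal/mol; best chair for trans: E = 0.00 kcal/mol.
The trans isomer is lower by 0.46 kcal/mol.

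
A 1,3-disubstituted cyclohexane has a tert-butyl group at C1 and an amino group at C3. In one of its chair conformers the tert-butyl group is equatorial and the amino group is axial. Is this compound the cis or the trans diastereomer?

C1 and C3 have the same parity, so their axial bonds point in the same direction.
With same-parity carbons, two substituents on the same face are both axial or both equatorial; opposite faces give one of each.
Here the groups are equatorial/axial → opposite face → trans.

trans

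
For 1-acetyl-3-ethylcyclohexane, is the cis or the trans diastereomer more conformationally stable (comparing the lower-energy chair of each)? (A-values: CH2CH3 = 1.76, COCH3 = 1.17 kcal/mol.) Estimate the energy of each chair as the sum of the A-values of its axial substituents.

At 1,3 positions (parity same): cis → (e,e or a,a); trans → (a,e or e,a).
Best chair for cis: E = 0.00 kcal/mol; best chair for trans: E = 1.17 kcal/mol.
The cis isomer is lower by 1.17 kcal/mol.

cis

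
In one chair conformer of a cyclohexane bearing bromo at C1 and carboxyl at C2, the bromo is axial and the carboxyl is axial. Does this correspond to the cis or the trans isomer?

C1 and C2 have opposite parity, so their axial bonds point in opposite directions.
With opposite-parity carbons, two substituents on the same face are one axial and one equatorial; opposite faces give both axial or both equatorial.
Here the groups are axial/axial → opposite face → trans.

trans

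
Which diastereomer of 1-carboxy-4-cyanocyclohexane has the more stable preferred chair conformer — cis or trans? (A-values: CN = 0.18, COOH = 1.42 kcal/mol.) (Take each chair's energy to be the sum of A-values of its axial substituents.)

At 1,4 positions (parity opposite): cis → (a,e or e,a); trans → (e,e or a,a).
Best chair for cis: E = 0.18 kcal/mol; best chair for trans: E = 0.00 kcal/mol.
The trans isomer is lower by 0.18 kcal/mol.

trans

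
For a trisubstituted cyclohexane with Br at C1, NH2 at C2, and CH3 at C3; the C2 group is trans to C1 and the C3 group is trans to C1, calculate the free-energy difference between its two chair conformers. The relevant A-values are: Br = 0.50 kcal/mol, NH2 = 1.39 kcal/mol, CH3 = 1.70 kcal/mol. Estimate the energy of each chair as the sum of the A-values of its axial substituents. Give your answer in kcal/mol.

Chair I (bromo axial, amino axial, methyl equatorial): E = 1.89 kcal/mol.
Chair II (bromo equatorial, amino equatorial, methyl axial): E = 1.70 kcal/mol.
ΔE = 1.89 − 1.70 = 0.19 kcal/mol; chair II is more stable.

0.19 kcal/mol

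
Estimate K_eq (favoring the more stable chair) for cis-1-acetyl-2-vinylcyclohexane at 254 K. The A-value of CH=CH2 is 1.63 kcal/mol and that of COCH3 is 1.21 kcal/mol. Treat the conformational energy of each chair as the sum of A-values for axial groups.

K ≈ 2.30

C1 and C2 have opposite parity, so for the cis isomer the two substituents are one axial and one equatorial in each chair.
Chair I (vinyl axial, acetyl equatorial): E = 1.63 kcal/mol; chair II (vinyl equatorial, acetyl axial): E = 1.21 kcal/mol.
ΔG = 0.42 kcal/mol between the two chairs.
K = exp(ΔG/RT) with R = 1.987×10⁻³ kcal mol⁻¹ K⁻¹ and T = 254 K gives K ≈ 2.3.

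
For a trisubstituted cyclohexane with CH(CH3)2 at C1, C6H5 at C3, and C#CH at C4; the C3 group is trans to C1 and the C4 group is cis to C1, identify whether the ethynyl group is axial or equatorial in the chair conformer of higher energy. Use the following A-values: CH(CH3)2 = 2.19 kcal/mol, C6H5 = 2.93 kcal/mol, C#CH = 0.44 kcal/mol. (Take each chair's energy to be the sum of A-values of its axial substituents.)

axial

Chair I (isopropyl axial, phenyl equatorial, ethynyl equatorial): E = 2.19 kcal/mol.
Chair II (isopropyl equatorial, phenyl axial, ethynyl axial): E = 3.37 kcal/mol.
Chair II is the less stable (higher-energy) conformer, and in that chair the ethynyl group is axial.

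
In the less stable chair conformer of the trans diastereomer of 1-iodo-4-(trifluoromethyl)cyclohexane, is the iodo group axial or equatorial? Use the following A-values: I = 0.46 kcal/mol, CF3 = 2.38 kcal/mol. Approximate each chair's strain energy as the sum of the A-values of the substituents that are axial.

axial

C1 and C4 have opposite parity, so for the trans isomer the two substituents are e,e in one chair and a,a in the other.
Chair I (iodo axial, trifluoromethyl axial): E = 2.84 kcal/mol.
Chair II (iodo equatorial, trifluoromethyl equatorial): E = 0.00 kcal/mol.
Chair I is the less stable (higher-energy) conformer, and in that chair the iodo group is axial.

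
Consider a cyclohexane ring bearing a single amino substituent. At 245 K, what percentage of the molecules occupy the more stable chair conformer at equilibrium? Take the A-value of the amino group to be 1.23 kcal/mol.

92.6%

One chair has the amino group axial (E = 1.23 kcal/mol) and the other has it equatorial (E = 0).
ΔG = 1.23 kcal/mol between the two chairs.
K = exp(ΔG/RT) with R = 1.987×10⁻³ kcal mol⁻¹ K⁻¹ and T = 245 K gives K ≈ 12.5.
Fraction in the lower-energy chair = K/(K+1) = 92.6%.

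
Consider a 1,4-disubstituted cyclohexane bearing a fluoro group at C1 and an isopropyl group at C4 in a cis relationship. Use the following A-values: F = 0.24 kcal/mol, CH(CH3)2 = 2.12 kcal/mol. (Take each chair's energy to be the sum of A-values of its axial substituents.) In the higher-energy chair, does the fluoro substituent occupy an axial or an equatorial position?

equatorial

C1 and C4 have opposite parity, so for the cis isomer the two substituents are one axial and one equatorial in each chair.
Chair I (fluoro axial, isopropyl equatorial): E = 0.24 kcal/mol.
Chair II (fluoro equatorial, isopropyl axial): E = 2.12 kcal/mol.
Chair II is the less stable (higher-energy) conformer, and in that chair the fluoro group is equatorial.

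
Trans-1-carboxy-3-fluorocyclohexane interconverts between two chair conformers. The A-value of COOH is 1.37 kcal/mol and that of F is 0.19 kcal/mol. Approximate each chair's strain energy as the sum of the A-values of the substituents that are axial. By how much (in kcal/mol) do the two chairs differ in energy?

C1 and C3 have the same parity, so for the trans isomer the two substituents are one axial and one equatorial in each chair.
Chair I (carboxyl axial, fluoro equatorial): E = 1.37 kcal/mol.
Chair II (carboxyl equatorial, fluoro axial): E = 0.19 kcal/mol.
ΔE = 1.37 − 0.19 = 1.18 kcal/mol; chair II is more stable.

1.18 kcal/mol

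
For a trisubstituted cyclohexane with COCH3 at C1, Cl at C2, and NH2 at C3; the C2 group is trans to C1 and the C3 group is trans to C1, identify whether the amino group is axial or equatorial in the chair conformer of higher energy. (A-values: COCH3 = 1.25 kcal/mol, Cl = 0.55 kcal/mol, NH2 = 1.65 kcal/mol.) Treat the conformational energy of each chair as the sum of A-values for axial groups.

equatorial

Chair I (acetyl axial, chloro axial, amino equatorial): E = 1.80 kcal/mol.
Chair II (acetyl equatorial, chloro equatorial, amino axial): E = 1.65 kcal/mol.
Chair I is the less stable (higher-energy) conformer, and in that chair the amino group is equatorial.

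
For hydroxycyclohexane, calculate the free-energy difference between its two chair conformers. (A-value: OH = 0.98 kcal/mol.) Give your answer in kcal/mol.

0.98 kcal/mol

A monosubstituted cyclohexane has one chair with the hydroxyl group axial (E = A = 0.98 kcal/mol) and one with it equatorial (E = 0).
ΔE = 0.98 − 0 = 0.98 kcal/mol.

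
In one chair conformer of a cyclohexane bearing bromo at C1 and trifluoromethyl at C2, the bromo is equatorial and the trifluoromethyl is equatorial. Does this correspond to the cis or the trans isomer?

trans

C1 and C2 have opposite parity, so their axial bonds point in opposite directions.
With opposite-parity carbons, two substituents on the same face are one axial and one equatorial; opposite faces give both axial or both equatorial.
Here the groups are equatorial/equatorial → opposite face → trans.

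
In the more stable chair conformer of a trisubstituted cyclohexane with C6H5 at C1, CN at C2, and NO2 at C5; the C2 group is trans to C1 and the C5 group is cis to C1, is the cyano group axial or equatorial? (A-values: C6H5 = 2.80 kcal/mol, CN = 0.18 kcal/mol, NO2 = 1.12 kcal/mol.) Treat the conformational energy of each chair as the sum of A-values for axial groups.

Chair I (phenyl axial, cyano axial, nitro axial): E = 4.10 kcal/mol.
Chair II (phenyl equatorial, cyano equatorial, nitro equatorial): E = 0.00 kcal/mol.
Chair II is the more stable (lower-energy) conformer, and in that chair the cyano group is equatorial.

equatorial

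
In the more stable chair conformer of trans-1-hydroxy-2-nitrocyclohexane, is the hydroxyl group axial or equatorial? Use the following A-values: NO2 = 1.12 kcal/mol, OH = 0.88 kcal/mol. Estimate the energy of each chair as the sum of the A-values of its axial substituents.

equatorial

C1 and C2 have opposite parity, so for the trans isomer the two substituents are e,e in one chair and a,a in the other.
Chair I (nitro axial, hydroxyl axial): E = 2.00 kcal/mol.
Chair II (nitro equatorial, hydroxyl equatorial): E = 0.00 kcal/mol.
Chair II is the more stable (lower-energy) conformer, and in that chair the hydroxyl group is equatorial.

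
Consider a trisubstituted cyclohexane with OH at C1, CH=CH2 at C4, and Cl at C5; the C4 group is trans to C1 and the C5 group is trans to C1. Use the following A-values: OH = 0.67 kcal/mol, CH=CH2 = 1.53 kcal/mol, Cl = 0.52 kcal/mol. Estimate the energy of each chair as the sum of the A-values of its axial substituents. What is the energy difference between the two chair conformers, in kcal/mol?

Chair I (hydroxyl axial, vinyl axial, chloro equatorial): E = 2.20 kcal/mol.
Chair II (hydroxyl equatorial, vinyl equatorial, chloro axial): E = 0.52 kcal/mol.
ΔE = 2.20 − 0.52 = 1.68 kcal/mol; chair II is more stable.

1.68 kcal/mol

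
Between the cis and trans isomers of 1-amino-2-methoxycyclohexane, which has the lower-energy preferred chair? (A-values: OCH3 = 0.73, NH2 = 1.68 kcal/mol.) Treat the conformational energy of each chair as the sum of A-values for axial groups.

At 1,2 positions (parity opposite): cis → (a,e or e,a); trans → (e,e or a,a).
Best chair for cis: E = 0.73 kcal/mol; best chair for trans: E = 0.00 kcal/mol.
The trans isomer is lower by 0.73 kcal/mol.

trans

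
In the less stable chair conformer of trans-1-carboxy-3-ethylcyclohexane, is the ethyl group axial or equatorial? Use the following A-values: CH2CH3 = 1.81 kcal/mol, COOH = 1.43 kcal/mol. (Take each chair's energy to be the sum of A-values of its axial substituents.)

axial

C1 and C3 have the same parity, so for the trans isomer the two substituents are one axial and one equatorial in each chair.
Chair I (ethyl axial, carboxyl equatorial): E = 1.81 kcal/mol.
Chair II (ethyl equatorial, carboxyl axial): E = 1.43 kcal/mol.
Chair I is the less stable (higher-energy) conformer, and in that chair the ethyl group is axial.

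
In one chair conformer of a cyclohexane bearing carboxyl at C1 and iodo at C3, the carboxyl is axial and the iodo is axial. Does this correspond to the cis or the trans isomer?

C1 and C3 have the same parity, so their axial bonds point in the same direction.
With same-parity carbons, two substituents on the same face are both axial or both equatorial; opposite faces give one of each.
Here the groups are axial/axial → same face → cis.

cis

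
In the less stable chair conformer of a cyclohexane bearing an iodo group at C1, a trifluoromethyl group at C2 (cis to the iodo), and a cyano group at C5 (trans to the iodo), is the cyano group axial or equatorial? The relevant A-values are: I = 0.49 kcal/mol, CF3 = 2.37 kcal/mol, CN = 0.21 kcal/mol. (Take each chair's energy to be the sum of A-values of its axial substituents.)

axial

Chair I (iodo axial, trifluoromethyl equatorial, cyano equatorial): E = 0.49 kcal/mol.
Chair II (iodo equatorial, trifluoromethyl axial, cyano axial): E = 2.58 kcal/mol.
Chair II is the less stable (higher-energy) conformer, and in that chair the cyano group is axial.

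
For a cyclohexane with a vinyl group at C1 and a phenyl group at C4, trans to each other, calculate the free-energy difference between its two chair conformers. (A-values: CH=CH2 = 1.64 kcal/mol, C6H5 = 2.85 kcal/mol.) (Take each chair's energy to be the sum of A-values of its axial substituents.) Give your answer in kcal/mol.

4.49 kcal/mol

C1 and C4 have opposite parity, so for the trans isomer the two substituents are e,e in one chair and a,a in the other.
Chair I (vinyl axial, phenyl axial): E = 4.49 kcal/mol.
Chair II (vinyl equatorial, phenyl equatorial): E = 0.00 kcal/mol.
ΔE = 4.49 − 0.00 = 4.49 kcal/mol; chair II is more stable.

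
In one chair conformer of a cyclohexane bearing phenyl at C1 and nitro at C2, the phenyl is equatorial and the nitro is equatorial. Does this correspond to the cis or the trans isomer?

trans

C1 and C2 have opposite parity, so their axial bonds point in opposite directions.
With opposite-parity carbons, two substituents on the same face are one axial and one equatorial; opposite faces give both axial or both equatorial.
Here the groups are equatorial/equatorial → opposite face → trans.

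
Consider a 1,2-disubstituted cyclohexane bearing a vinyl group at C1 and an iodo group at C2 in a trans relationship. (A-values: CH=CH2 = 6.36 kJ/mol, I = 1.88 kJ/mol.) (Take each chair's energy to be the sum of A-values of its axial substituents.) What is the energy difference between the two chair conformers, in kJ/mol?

8.24 kJ/mol

C1 and C2 have opposite parity, so for the trans isomer the two substituents are e,e in one chair and a,a in the other.
Chair I (vinyl axial, iodo axial): E = 8.24 kJ/mol.
Chair II (vinyl equatorial, iodo equatorial): E = 0.00 kJ/mol.
ΔE = 8.24 − 0.00 = 8.24 kJ/mol; chair II is more stable.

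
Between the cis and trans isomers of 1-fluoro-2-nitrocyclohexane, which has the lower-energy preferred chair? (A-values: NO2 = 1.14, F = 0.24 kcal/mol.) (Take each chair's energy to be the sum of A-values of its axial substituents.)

trans

At 1,2 positions (parity opposite): cis → (a,e or e,a); trans → (e,e or a,a).
Best chair for cis: E = 0.24 kcal/mol; best chair for trans: E = 0.00 kcal/mol.
The trans isomer is lower by 0.24 kcal/mol.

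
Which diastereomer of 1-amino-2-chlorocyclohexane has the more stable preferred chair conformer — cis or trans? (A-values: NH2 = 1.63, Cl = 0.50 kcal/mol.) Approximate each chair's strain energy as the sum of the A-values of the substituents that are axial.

trans

At 1,2 positions (parity opposite): cis → (a,e or e,a); trans → (e,e or a,a).
Best chair for cis: E = 0.50 kcal/mol; best chair for trans: E = 0.00 kcal/mol.
The trans isomer is lower by 0.50 kcal/mol.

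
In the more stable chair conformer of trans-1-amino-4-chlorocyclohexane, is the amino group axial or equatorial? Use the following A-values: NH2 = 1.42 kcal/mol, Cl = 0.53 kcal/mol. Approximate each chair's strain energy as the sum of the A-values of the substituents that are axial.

C1 and C4 have opposite parity, so for the trans isomer the two substituents are e,e in one chair and a,a in the other.
Chair I (amino axial, chloro axial): E = 1.95 kcal/mol.
Chair II (amino equatorial, chloro equatorial): E = 0.00 kcal/mol.
Chair II is the more stable (lower-energy) conformer, and in that chair the amino group is equatorial.

equatorial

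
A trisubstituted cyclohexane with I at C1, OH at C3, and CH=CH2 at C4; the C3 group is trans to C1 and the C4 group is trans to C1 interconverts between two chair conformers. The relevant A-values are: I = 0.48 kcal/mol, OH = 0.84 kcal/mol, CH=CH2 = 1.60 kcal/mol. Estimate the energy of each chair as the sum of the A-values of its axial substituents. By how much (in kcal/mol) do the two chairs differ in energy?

Chair I (iodo axial, hydroxyl equatorial, vinyl axial): E = 2.08 kcal/mol.
Chair II (iodo equatorial, hydroxyl axial, vinyl equatorial): E = 0.84 kcal/mol.
ΔE = 2.08 − 0.84 = 1.24 kcal/mol; chair II is more stable.

1.24 kcal/mol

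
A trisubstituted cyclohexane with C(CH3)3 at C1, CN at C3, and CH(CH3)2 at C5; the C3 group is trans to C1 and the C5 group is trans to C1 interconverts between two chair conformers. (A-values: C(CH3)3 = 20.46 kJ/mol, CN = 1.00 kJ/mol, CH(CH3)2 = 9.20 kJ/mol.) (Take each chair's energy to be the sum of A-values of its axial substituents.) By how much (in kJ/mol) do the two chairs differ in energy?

10.26 kJ/mol

Chair I (tert-butyl axial, cyano equatorial, isopropyl equatorial): E = 20.46 kJ/mol.
Chair II (tert-butyl equatorial, cyano axial, isopropyl axial): E = 10.20 kJ/mol.
ΔE = 20.46 − 10.20 = 10.26 kJ/mol; chair II is more stable.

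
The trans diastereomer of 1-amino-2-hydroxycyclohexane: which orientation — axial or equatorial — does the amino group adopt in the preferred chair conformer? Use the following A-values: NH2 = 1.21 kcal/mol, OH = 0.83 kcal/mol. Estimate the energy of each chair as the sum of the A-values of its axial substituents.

equatorial

C1 and C2 have opposite parity, so for the trans isomer the two substituents are e,e in one chair and a,a in the other.
Chair I (amino axial, hydroxyl axial): E = 2.04 kcal/mol.
Chair II (amino equatorial, hydroxyl equatorial): E = 0.00 kcal/mol.
Chair II is the more stable (lower-energy) conformer, and in that chair the amino group is equatorial.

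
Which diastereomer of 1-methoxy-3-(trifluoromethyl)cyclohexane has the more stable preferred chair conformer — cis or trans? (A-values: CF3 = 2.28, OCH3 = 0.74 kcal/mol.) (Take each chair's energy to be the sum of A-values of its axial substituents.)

cis

At 1,3 positions (parity same): cis → (e,e or a,a); trans → (a,e or e,a).
Best chair for cis: E = 0.00 kcal/mol; best chair for trans: E = 0.74 kcal/mol.
The cis isomer is lower by 0.74 kcal/mol.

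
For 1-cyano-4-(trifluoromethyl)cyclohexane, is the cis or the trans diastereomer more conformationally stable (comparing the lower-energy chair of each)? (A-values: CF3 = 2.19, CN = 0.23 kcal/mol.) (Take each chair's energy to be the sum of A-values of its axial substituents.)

trans

At 1,4 positions (parity opposite): cis → (a,e or e,a); trans → (e,e or a,a).
Best chair for cis: E = 0.23 kcal/mol; best chair for trans: E = 0.00 kcal/mol.
The trans isomer is lower by 0.23 kcal/mol.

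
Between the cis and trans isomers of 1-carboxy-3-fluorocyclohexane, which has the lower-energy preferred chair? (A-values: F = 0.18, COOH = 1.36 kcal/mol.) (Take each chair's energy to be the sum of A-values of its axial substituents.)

cis

At 1,3 positions (parity same): cis → (e,e or a,a); trans → (a,e or e,a).
Best chair for cis: E = 0.00 kcal/mol; best chair for trans: E = 0.18 kcal/mol.
The cis isomer is lower by 0.18 kcal/mol.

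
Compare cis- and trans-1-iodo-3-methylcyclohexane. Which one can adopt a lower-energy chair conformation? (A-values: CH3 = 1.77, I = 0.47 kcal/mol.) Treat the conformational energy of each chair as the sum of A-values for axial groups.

cis

At 1,3 positions (parity same): cis → (e,e or a,a); trans → (a,e or e,a).
Best chair for cis: E = 0.00 kcal/mol; best chair for trans: E = 0.47 kcal/mol.
The cis isomer is lower by 0.47 kcal/mol.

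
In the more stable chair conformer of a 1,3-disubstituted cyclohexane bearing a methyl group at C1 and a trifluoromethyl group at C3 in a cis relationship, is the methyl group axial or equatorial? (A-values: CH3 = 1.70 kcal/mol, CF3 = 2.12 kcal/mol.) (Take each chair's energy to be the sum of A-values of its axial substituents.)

C1 and C3 have the same parity, so for the cis isomer the two substituents are e,e in one chair and a,a in the other.
Chair I (methyl axial, trifluoromethyl axial): E = 3.82 kcal/mol.
Chair II (methyl equatorial, trifluoromethyl equatorial): E = 0.00 kcal/mol.
Chair II is the more stable (lower-energy) conformer, and in that chair the methyl group is equatorial.

equatorial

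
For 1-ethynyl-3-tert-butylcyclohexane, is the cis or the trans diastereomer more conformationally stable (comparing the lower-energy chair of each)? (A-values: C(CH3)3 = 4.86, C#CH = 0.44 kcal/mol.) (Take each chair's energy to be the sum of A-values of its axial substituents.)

At 1,3 positions (parity same): cis → (e,e or a,a); trans → (a,e or e,a).
Best chair for cis: E = 0.00 kcal/mol; best chair for trans: E = 0.44 kcal/mol.
The cis isomer is lower by 0.44 kcal/mol.

cis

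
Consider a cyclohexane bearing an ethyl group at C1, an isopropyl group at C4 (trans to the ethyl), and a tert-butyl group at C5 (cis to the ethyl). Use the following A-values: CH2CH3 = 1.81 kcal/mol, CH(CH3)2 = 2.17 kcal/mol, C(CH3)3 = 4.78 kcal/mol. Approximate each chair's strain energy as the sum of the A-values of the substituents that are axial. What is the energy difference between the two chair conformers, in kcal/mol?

8.76 kcal/mol

Chair I (ethyl axial, isopropyl axial, tert-butyl axial): E = 8.76 kcal/mol.
Chair II (ethyl equatorial, isopropyl equatorial, tert-butyl equatorial): E = 0.00 kcal/mol.
ΔE = 8.76 − 0.00 = 8.76 kcal/mol; chair II is more stable.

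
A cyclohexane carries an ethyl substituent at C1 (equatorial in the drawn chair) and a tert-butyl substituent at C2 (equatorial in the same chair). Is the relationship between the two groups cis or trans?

C1 and C2 have opposite parity, so their axial bonds point in opposite directions.
With opposite-parity carbons, two substituents on the same face are one axial and one equatorial; opposite faces give both axial or both equatorial.
Here the groups are equatorial/equatorial → opposite face → trans.

trans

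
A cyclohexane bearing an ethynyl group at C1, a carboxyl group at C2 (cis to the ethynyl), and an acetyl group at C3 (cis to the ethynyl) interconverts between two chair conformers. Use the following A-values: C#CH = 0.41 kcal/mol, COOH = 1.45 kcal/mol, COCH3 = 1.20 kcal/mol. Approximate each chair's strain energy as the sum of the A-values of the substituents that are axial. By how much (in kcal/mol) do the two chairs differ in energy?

0.16 kcal/mol

Chair I (ethynyl axial, carboxyl equatorial, acetyl axial): E = 1.61 kcal/mol.
Chair II (ethynyl equatorial, carboxyl axial, acetyl equatorial): E = 1.45 kcal/mol.
ΔE = 1.61 − 1.45 = 0.16 kcal/mol; chair II is more stable.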